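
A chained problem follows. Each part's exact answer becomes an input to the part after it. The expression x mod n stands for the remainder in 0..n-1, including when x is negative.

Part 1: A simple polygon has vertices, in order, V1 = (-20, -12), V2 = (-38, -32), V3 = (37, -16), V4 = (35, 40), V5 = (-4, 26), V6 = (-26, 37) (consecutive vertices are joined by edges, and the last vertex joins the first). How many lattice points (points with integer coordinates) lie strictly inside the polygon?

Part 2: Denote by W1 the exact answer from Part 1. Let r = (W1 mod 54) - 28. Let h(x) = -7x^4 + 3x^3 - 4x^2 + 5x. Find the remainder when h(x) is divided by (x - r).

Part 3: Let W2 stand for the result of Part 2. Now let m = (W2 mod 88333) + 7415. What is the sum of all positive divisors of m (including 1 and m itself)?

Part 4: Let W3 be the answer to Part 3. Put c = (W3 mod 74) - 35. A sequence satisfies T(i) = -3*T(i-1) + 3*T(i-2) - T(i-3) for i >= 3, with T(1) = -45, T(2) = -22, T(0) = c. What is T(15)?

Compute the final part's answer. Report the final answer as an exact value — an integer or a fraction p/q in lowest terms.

-450798510

Part 1: cross terms: (-20*-32 - -38*-12)=184, (-38*-16 - 37*-32)=1792, (37*40 - 35*-16)=2040, (35*26 - -4*40)=1070, (-4*37 - -26*26)=528, (-26*-12 - -20*37)=1052; twice the area = |6666| = 6666; area = 3333; boundary points = 2 + 1 + 2 + 1 + 11 + 1 = 18; strictly interior points = area - boundary/2 + 1 = 3325; answer 3325
Part 2: W1 = 3325; r = 3; remainder = value at the root: -7*(3)^4 + 3*(3)^3 - 4*(3)^2 + 5*(3)^1 = (-567) + (81) + (-36) + (15) = -507; answer -507
Part 3: W2 = -507; m = 95241; 95241 = 3 * 53 * 599; sigma = (1 + 3) * (1 + 53) * (1 + 599) = 4 * 54 * 600 = 129600; answer 129600
Part 4: W3 = 129600; c = -9; T(3) = -3*(-22) + 3*(-45) - 1*(-9) = -60; iterating: T(3)=-60, T(4)=159, T(5)=-635, T(6)=2442, T(7)=-9390, T(8)=36131, T(9)=-139005, T(10)=534798, T(11)=-2057540, T(12)=7916019, T(13)=-30455475, T(14)=117172022, T(15)=-450798510; answer -450798510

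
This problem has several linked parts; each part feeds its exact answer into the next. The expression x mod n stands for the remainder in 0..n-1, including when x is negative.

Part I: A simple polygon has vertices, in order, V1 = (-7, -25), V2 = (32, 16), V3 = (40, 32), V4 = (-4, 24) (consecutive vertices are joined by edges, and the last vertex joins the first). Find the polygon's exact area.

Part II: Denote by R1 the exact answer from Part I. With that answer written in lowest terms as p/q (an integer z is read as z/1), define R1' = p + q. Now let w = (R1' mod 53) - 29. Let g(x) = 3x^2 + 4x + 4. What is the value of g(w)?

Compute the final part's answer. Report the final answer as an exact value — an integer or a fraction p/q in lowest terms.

Part I: cross terms: (-7*16 - 32*-25)=688, (32*32 - 40*16)=384, (40*24 - -4*32)=1088, (-4*-25 - -7*24)=268; twice the area = |2428| = 2428; area = 1214; answer 1214
Part II: R1 = 1214; threaded value p + q = 1215; w = 20; 3*(20)^2 + 4*(20)^1 + 4 = (1200) + (80) + (4) = 1284; answer 1284

1284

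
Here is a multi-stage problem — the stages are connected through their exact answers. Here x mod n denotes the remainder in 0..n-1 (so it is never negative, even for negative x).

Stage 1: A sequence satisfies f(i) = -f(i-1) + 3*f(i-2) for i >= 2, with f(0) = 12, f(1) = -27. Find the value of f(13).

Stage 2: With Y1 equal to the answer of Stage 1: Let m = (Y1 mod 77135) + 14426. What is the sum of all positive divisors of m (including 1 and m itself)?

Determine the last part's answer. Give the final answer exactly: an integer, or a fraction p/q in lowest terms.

Stage 1: f(2) = -1*(-27) + 3*(12) = 63; iterating: f(2)=63, f(3)=-144, f(4)=333, f(5)=-765, f(6)=1764, f(7)=-4059, f(8)=9351, f(9)=-21528, f(10)=49581, f(11)=-114165, f(12)=262908, f(13)=-605403; answer -605403
Stage 2: Y1 = -605403; m = 26103; 26103 = 3 * 7 * 11 * 113; sigma = (1 + 3) * (1 + 7) * (1 + 11) * (1 + 113) = 4 * 8 * 12 * 114 = 43776; answer 43776

43776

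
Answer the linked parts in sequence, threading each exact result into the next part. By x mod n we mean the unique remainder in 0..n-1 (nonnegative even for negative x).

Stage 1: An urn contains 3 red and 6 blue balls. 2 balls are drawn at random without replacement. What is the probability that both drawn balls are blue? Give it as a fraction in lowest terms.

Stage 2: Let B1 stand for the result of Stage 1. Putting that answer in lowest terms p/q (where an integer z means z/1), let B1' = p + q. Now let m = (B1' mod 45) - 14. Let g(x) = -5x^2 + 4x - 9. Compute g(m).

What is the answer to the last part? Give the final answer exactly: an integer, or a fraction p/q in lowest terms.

-42

Stage 1: total draws C(9,2) = 36; favorable C(6,2) = 15; P = 5/12; answer 5/12
Stage 2: B1 = 5/12; threaded value p + q = 17; m = 3; -5*(3)^2 + 4*(3)^1 - 9 = (-45) + (12) + (-9) = -42; answer -42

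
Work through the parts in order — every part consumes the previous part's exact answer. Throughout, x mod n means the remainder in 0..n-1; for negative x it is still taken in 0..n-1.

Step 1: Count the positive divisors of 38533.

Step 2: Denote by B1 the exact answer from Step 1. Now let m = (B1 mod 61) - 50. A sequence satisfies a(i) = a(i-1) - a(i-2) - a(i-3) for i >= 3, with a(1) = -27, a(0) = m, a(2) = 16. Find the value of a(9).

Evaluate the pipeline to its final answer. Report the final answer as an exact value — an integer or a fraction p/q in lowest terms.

377

Step 1: 38533 = 11 * 31 * 113; number of divisors = (1+1) * (1+1) * (1+1) = 8; answer 8
Step 2: B1 = 8; m = -42; a(3) = 1*(16) - 1*(-27) - 1*(-42) = 85; iterating: a(3)=85, a(4)=96, a(5)=-5, a(6)=-186, a(7)=-277, a(8)=-86, a(9)=377; answer 377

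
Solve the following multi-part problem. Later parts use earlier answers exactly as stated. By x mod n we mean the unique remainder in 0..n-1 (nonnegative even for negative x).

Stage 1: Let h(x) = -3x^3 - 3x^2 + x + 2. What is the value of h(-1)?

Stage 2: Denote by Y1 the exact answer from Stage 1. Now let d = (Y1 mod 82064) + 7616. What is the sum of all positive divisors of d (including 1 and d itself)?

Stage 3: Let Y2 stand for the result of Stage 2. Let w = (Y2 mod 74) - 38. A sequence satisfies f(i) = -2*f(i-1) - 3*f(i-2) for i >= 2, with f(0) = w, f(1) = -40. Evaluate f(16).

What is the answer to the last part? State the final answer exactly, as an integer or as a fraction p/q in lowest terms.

202352

Stage 1: -3*(-1)^3 - 3*(-1)^2 + 1*(-1)^1 + 2 = (3) + (-3) + (-1) + (2) = 1; answer 1
Stage 2: Y1 = 1; d = 7617; 7617 = 3 * 2539; sigma = (1 + 3) * (1 + 2539) = 4 * 2540 = 10160; answer 10160
Stage 3: Y2 = 10160; w = -16; f(2) = -2*(-40) - 3*(-16) = 128; iterating: f(2)=128, f(3)=-136, f(4)=-112, f(5)=632, f(6)=-928, f(7)=-40, f(8)=2864, f(9)=-5608, f(10)=2624, f(11)=11576, f(12)=-31024, f(13)=27320, f(14)=38432, f(15)=-158824, f(16)=202352; answer 202352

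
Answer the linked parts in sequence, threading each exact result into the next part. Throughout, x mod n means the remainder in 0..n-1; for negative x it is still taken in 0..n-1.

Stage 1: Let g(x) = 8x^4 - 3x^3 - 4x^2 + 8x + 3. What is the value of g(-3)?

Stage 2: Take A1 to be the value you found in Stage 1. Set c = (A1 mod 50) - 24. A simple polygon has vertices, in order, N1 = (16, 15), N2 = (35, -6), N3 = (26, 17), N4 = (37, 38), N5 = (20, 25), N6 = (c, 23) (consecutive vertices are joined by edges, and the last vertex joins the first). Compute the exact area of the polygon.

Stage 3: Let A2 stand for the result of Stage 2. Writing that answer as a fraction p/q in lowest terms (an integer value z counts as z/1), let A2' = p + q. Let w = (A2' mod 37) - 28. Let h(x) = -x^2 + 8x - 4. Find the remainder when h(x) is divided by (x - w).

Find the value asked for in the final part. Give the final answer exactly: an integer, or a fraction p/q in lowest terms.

-312

Stage 1: 8*(-3)^4 - 3*(-3)^3 - 4*(-3)^2 + 8*(-3)^1 + 3 = (648) + (81) + (-36) + (-24) + (3) = 672; answer 672
Stage 2: A1 = 672; c = -2; cross terms: (16*-6 - 35*15)=-621, (35*17 - 26*-6)=751, (26*38 - 37*17)=359, (37*25 - 20*38)=165, (20*23 - -2*25)=510, (-2*15 - 16*23)=-398; twice the area = |766| = 766; area = 383; answer 383
Stage 3: A2 = 383; threaded value p + q = 384; w = -14; remainder = value at the root: -1*(-14)^2 + 8*(-14)^1 - 4 = (-196) + (-112) + (-4) = -312; answer -312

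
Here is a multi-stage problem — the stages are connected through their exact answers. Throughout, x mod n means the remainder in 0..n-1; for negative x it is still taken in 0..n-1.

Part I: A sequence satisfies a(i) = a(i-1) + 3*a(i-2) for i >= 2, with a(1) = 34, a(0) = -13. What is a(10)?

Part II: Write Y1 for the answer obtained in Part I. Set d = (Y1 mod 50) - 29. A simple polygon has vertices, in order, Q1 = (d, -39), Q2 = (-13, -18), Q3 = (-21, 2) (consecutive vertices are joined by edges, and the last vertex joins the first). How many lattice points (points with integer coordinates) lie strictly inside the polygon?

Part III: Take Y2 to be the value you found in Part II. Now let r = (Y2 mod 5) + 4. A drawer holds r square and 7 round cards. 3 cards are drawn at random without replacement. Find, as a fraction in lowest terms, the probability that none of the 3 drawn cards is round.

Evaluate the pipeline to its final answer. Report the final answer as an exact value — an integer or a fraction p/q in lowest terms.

Part I: a(2) = 1*(34) + 3*(-13) = -5; iterating: a(2)=-5, a(3)=97, a(4)=82, a(5)=373, a(6)=619, a(7)=1738, a(8)=3595, a(9)=8809, a(10)=19594; answer 19594
Part II: Y1 = 19594; d = 15; cross terms: (15*-18 - -13*-39)=-777, (-13*2 - -21*-18)=-404, (-21*-39 - 15*2)=789; twice the area = |-392| = 392; area = 196; boundary points = 7 + 4 + 1 = 12; strictly interior points = area - boundary/2 + 1 = 191; answer 191
Part III: Y2 = 191; r = 5; total draws C(12,3) = 220; favorable C(5,3) = 10; P = 1/22; answer 1/22

1/22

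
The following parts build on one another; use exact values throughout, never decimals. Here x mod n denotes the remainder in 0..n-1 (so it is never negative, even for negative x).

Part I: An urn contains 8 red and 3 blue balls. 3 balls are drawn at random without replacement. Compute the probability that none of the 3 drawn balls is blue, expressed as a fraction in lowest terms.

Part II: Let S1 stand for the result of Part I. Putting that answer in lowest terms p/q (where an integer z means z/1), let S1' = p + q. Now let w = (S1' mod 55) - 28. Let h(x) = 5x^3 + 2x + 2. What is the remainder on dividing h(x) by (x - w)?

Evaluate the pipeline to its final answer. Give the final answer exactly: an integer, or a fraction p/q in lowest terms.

Part I: total draws C(11,3) = 165; favorable C(8,3) = 56; P = 56/165; answer 56/165
Part II: S1 = 56/165; threaded value p + q = 221; w = -27; remainder = value at the root: 5*(-27)^3 + 2*(-27)^1 + 2 = (-98415) + (-54) + (2) = -98467; answer -98467

-98467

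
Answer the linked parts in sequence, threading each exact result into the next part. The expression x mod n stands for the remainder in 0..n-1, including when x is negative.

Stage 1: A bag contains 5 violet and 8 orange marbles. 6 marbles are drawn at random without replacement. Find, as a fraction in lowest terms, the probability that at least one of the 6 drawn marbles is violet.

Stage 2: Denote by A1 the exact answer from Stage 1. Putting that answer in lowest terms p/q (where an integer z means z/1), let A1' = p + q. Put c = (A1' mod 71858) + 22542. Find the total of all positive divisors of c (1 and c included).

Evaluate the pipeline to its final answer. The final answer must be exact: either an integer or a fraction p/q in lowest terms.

23700

Stage 1: total draws C(13,6) = 1716; complement C(8,6) = 28; favorable 1716 - 28 = 1688; P = 422/429; answer 422/429
Stage 2: A1 = 422/429; threaded value p + q = 851; c = 23393; 23393 = 149 * 157; sigma = (1 + 149) * (1 + 157) = 150 * 158 = 23700; answer 23700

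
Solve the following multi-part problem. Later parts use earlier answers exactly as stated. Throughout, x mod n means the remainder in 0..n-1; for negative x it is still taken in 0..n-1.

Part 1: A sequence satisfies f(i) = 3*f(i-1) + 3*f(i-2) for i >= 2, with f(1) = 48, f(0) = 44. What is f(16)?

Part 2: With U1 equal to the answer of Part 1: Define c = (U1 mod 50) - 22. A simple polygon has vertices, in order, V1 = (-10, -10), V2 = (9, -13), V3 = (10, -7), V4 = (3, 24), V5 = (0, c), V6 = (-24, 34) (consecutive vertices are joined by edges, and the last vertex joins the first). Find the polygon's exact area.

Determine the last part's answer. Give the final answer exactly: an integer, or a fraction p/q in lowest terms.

Part 1: f(2) = 3*(48) + 3*(44) = 276; iterating: f(2)=276, f(3)=972, f(4)=3744, f(5)=14148, f(6)=53676, f(7)=203472, f(8)=771444, f(9)=2924748, f(10)=11088576, f(11)=42039972, f(12)=159385644, f(13)=604276848, f(14)=2290987476, f(15)=8685792972, f(16)=32930341344; answer 32930341344
Part 2: U1 = 32930341344; c = 22; cross terms: (-10*-13 - 9*-10)=220, (9*-7 - 10*-13)=67, (10*24 - 3*-7)=261, (3*22 - 0*24)=66, (0*34 - -24*22)=528, (-24*-10 - -10*34)=580; twice the area = |1722| = 1722; area = 861; answer 861

861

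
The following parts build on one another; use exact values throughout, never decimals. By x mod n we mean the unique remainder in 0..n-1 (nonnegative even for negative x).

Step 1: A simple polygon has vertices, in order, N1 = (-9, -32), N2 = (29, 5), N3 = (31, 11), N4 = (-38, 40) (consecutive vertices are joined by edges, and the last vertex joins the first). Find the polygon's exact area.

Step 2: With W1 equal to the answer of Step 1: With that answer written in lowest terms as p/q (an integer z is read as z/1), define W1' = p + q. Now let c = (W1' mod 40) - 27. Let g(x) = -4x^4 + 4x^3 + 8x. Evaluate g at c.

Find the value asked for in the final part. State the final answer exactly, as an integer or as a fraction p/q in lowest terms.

-1382592

Step 1: cross terms: (-9*5 - 29*-32)=883, (29*11 - 31*5)=164, (31*40 - -38*11)=1658, (-38*-32 - -9*40)=1576; twice the area = |4281| = 4281; area = 4281/2; answer 4281/2
Step 2: W1 = 4281/2; threaded value p + q = 4283; c = -24; -4*(-24)^4 + 4*(-24)^3 + 8*(-24)^1 = (-1327104) + (-55296) + (-192) = -1382592; answer -1382592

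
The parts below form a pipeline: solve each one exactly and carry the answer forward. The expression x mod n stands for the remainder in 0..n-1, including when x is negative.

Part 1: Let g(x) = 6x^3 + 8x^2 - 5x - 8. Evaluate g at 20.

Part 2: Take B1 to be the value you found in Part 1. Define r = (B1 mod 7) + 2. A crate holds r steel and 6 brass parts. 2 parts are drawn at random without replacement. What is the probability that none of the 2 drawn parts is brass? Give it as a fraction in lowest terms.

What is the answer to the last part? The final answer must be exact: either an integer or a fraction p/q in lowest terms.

Part 1: 6*(20)^3 + 8*(20)^2 - 5*(20)^1 - 8 = (48000) + (3200) + (-100) + (-8) = 51092; answer 51092
Part 2: B1 = 51092; r = 8; total draws C(14,2) = 91; favorable C(8,2) = 28; P = 4/13; answer 4/13

4/13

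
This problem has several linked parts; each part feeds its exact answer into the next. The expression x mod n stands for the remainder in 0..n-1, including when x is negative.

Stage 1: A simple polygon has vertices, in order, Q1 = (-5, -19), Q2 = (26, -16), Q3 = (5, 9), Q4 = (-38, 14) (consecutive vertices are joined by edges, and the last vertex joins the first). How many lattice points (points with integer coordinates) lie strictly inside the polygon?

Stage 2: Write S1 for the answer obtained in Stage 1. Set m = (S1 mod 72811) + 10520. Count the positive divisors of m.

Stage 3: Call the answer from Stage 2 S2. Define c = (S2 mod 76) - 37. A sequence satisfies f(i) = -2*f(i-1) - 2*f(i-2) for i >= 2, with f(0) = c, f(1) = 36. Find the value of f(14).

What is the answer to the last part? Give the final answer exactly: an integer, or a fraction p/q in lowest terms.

Stage 1: cross terms: (-5*-16 - 26*-19)=574, (26*9 - 5*-16)=314, (5*14 - -38*9)=412, (-38*-19 - -5*14)=792; twice the area = |2092| = 2092; area = 1046; boundary points = 1 + 1 + 1 + 33 = 36; strictly interior points = area - boundary/2 + 1 = 1029; answer 1029
Stage 2: S1 = 1029; m = 11549; 11549 is prime, so its only divisors are 1 and 11549; count = 2; answer 2
Stage 3: S2 = 2; c = -35; f(2) = -2*(36) - 2*(-35) = -2; iterating: f(2)=-2, f(3)=-68, f(4)=140, f(5)=-144, f(6)=8, f(7)=272, f(8)=-560, f(9)=576, f(10)=-32, f(11)=-1088, f(12)=2240, f(13)=-2304, f(14)=128; answer 128

128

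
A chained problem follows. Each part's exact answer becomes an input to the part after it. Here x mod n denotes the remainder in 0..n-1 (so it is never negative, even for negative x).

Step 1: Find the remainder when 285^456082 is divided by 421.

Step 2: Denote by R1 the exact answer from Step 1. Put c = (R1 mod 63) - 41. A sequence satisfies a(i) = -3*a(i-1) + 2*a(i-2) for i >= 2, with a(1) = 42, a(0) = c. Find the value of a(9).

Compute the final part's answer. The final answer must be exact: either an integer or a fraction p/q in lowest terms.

Step 1: squarings mod 421: 285^1=285, 285^2=393, 285^4=363, 285^8=417, 285^16=16, 285^32=256, 285^64=281, 285^128=234, 285^256=26, 285^512=255, 285^1024=191, 285^2048=275, 285^4096=266, 285^8192=28, 285^16384=363, 285^32768=417, 285^65536=16, 285^131072=256, 285^262144=281; 285^456082 = 285^2 * 285^16 * 285^128 * 285^256 * 285^1024 * 285^4096 * 285^8192 * 285^16384 * 285^32768 * 285^131072 * 285^262144 = 324 (mod 421); answer 324
Step 2: R1 = 324; c = -32; a(2) = -3*(42) + 2*(-32) = -190; iterating: a(2)=-190, a(3)=654, a(4)=-2342, a(5)=8334, a(6)=-29686, a(7)=105726, a(8)=-376550, a(9)=1341102; answer 1341102

1341102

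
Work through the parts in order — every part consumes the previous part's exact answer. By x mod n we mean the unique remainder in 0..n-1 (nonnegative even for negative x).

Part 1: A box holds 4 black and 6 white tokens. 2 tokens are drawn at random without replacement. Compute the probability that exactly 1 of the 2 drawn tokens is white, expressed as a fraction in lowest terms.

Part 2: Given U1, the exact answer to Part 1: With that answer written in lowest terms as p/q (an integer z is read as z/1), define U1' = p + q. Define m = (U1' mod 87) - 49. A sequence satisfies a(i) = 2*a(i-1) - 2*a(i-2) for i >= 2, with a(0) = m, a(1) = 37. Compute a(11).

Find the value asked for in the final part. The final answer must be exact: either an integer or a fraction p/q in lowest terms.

2848

Part 1: total draws C(10,2) = 45; favorable C(6,1)*C(4,1) = 24; P = 8/15; answer 8/15
Part 2: U1 = 8/15; threaded value p + q = 23; m = -26; a(2) = 2*(37) - 2*(-26) = 126; iterating: a(2)=126, a(3)=178, a(4)=104, a(5)=-148, a(6)=-504, a(7)=-712, a(8)=-416, a(9)=592, a(10)=2016, a(11)=2848; answer 2848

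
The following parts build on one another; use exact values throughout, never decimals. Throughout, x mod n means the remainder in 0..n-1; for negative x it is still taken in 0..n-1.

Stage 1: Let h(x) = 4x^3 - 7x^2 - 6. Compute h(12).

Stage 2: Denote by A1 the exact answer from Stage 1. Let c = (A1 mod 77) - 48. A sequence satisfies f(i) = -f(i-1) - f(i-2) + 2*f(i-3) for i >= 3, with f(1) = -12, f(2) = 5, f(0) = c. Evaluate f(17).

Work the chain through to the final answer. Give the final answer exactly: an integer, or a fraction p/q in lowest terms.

10047

Stage 1: 4*(12)^3 - 7*(12)^2 - 6 = (6912) + (-1008) + (-6) = 5898; answer 5898
Stage 2: A1 = 5898; c = -2; f(3) = -1*(5) - 1*(-12) + 2*(-2) = 3; iterating: f(3)=3, f(4)=-32, f(5)=39, f(6)=-1, f(7)=-102, f(8)=181, f(9)=-81, f(10)=-304, f(11)=747, f(12)=-605, f(13)=-750, f(14)=2849, f(15)=-3309, f(16)=-1040, f(17)=10047; answer 10047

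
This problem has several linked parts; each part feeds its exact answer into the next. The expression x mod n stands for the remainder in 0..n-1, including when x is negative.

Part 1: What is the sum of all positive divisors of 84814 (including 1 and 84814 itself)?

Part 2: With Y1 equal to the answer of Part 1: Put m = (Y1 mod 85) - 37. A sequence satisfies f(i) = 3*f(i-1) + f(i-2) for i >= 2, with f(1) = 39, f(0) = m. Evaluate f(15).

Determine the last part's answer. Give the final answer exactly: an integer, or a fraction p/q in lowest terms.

Part 1: 84814 = 2 * 42407; sigma = (1 + 2) * (1 + 42407) = 3 * 42408 = 127224; answer 127224
Part 2: Y1 = 127224; m = 27; f(2) = 3*(39) + 1*(27) = 144; iterating: f(2)=144, f(3)=471, f(4)=1557, f(5)=5142, f(6)=16983, f(7)=56091, f(8)=185256, f(9)=611859, f(10)=2020833, f(11)=6674358, f(12)=22043907, f(13)=72806079, f(14)=240462144, f(15)=794192511; answer 794192511

794192511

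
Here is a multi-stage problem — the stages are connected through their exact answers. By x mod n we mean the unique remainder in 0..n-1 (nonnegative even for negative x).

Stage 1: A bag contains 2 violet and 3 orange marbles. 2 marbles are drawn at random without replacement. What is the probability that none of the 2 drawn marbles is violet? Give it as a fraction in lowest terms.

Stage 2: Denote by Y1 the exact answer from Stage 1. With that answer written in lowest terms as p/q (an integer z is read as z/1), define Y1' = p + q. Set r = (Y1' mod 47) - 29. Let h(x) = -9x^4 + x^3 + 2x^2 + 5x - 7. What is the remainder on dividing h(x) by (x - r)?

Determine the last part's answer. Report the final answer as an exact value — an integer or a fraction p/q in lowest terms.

Stage 1: total draws C(5,2) = 10; favorable C(3,2) = 3; P = 3/10; answer 3/10
Stage 2: Y1 = 3/10; threaded value p + q = 13; r = -16; remainder = value at the root: -9*(-16)^4 + 1*(-16)^3 + 2*(-16)^2 + 5*(-16)^1 - 7 = (-589824) + (-4096) + (512) + (-80) + (-7) = -593495; answer -593495

-593495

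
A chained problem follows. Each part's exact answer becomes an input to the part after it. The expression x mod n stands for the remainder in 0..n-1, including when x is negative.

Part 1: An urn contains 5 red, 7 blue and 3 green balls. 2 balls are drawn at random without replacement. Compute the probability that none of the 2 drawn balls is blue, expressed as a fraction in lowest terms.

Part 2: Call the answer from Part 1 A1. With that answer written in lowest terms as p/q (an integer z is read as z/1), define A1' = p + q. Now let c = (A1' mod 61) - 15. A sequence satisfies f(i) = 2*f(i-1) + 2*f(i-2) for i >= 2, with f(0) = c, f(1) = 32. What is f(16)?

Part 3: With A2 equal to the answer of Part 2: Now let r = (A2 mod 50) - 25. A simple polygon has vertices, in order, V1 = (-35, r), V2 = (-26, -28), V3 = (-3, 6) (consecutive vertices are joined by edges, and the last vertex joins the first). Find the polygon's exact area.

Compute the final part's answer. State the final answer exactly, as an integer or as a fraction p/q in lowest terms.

Part 1: total draws C(15,2) = 105; favorable C(8,2) = 28; P = 4/15; answer 4/15
Part 2: A1 = 4/15; threaded value p + q = 19; c = 4; f(2) = 2*(32) + 2*(4) = 72; iterating: f(2)=72, f(3)=208, f(4)=560, f(5)=1536, f(6)=4192, f(7)=11456, f(8)=31296, f(9)=85504, f(10)=233600, f(11)=638208, f(12)=1743616, f(13)=4763648, f(14)=13014528, f(15)=35556352, f(16)=97141760; answer 97141760
Part 3: A2 = 97141760; r = -15; cross terms: (-35*-28 - -26*-15)=590, (-26*6 - -3*-28)=-240, (-3*-15 - -35*6)=255; twice the area = |605| = 605; area = 605/2; answer 605/2

605/2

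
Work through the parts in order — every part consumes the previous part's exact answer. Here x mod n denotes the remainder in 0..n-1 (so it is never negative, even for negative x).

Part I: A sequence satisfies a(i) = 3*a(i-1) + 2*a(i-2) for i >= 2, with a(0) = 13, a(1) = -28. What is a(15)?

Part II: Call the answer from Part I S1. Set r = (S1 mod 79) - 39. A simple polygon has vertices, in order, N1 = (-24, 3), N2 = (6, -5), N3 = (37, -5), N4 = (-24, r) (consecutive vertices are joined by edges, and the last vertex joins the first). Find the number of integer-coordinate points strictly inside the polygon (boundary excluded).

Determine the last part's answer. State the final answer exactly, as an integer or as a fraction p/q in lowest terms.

190

Part I: a(2) = 3*(-28) + 2*(13) = -58; iterating: a(2)=-58, a(3)=-230, a(4)=-806, a(5)=-2878, a(6)=-10246, a(7)=-36494, a(8)=-129974, a(9)=-462910, a(10)=-1648678, a(11)=-5871854, a(12)=-20912918, a(13)=-74482462, a(14)=-265273222, a(15)=-944784590; answer -944784590
Part II: S1 = -944784590; r = -8; cross terms: (-24*-5 - 6*3)=102, (6*-5 - 37*-5)=155, (37*-8 - -24*-5)=-416, (-24*3 - -24*-8)=-264; twice the area = |-423| = 423; area = 423/2; boundary points = 2 + 31 + 1 + 11 = 45; strictly interior points = area - boundary/2 + 1 = 190; answer 190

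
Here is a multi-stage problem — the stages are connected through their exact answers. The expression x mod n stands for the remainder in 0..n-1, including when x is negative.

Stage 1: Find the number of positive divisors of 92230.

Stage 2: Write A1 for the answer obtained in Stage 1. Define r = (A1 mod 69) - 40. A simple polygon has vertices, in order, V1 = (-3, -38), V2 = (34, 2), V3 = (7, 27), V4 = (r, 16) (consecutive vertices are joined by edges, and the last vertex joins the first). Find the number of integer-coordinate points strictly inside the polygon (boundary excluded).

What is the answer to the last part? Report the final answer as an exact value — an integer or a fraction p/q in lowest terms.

Stage 1: 92230 = 2 * 5 * 23 * 401; number of divisors = (1+1) * (1+1) * (1+1) * (1+1) = 16; answer 16
Stage 2: A1 = 16; r = -24; cross terms: (-3*2 - 34*-38)=1286, (34*27 - 7*2)=904, (7*16 - -24*27)=760, (-24*-38 - -3*16)=960; twice the area = |3910| = 3910; area = 1955; boundary points = 1 + 1 + 1 + 3 = 6; strictly interior points = area - boundary/2 + 1 = 1953; answer 1953

1953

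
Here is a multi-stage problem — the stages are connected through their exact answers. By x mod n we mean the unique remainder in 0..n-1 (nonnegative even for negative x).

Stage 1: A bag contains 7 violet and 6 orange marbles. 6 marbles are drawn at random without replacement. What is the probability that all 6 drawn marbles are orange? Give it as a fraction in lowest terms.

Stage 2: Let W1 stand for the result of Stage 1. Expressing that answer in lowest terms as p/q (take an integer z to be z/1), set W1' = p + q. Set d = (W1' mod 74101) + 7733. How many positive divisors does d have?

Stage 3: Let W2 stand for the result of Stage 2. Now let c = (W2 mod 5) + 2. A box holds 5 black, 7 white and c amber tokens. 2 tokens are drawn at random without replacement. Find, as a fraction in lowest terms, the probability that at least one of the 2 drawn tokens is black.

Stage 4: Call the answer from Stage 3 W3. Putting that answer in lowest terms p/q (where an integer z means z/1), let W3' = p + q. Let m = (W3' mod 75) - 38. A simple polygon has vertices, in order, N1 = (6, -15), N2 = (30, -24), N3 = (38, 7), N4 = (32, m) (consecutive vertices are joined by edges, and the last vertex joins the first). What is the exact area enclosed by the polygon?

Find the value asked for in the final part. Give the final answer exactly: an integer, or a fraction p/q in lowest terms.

202

Stage 1: total draws C(13,6) = 1716; favorable C(6,6) = 1; P = 1/1716; answer 1/1716
Stage 2: W1 = 1/1716; threaded value p + q = 1717; d = 9450; 9450 = 2 * 3^3 * 5^2 * 7; number of divisors = (1+1) * (3+1) * (2+1) * (1+1) = 48; answer 48
Stage 3: W2 = 48; c = 5; total draws C(17,2) = 136; complement C(12,2) = 66; favorable 136 - 66 = 70; P = 35/68; answer 35/68
Stage 4: W3 = 35/68; threaded value p + q = 103; m = -10; cross terms: (6*-24 - 30*-15)=306, (30*7 - 38*-24)=1122, (38*-10 - 32*7)=-604, (32*-15 - 6*-10)=-420; twice the area = |404| = 404; area = 202; answer 202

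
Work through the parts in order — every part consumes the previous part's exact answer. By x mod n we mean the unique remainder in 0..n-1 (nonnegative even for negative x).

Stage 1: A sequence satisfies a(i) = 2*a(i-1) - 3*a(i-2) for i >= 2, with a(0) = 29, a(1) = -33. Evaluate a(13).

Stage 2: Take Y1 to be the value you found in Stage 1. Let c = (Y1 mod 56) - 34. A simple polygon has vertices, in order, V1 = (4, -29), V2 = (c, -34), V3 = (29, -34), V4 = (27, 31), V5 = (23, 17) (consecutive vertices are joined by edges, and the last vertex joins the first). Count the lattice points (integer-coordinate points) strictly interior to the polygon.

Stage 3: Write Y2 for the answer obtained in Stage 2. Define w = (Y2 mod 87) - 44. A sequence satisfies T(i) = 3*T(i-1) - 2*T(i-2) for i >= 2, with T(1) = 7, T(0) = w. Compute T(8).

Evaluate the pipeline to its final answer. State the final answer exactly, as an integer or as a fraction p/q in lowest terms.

Stage 1: a(2) = 2*(-33) - 3*(29) = -153; iterating: a(2)=-153, a(3)=-207, a(4)=45, a(5)=711, a(6)=1287, a(7)=441, a(8)=-2979, a(9)=-7281, a(10)=-5625, a(11)=10593, a(12)=38061, a(13)=44343; answer 44343
Stage 2: Y1 = 44343; c = 13; cross terms: (4*-34 - 13*-29)=241, (13*-34 - 29*-34)=544, (29*31 - 27*-34)=1817, (27*17 - 23*31)=-254, (23*-29 - 4*17)=-735; twice the area = |1613| = 1613; area = 1613/2; boundary points = 1 + 16 + 1 + 2 + 1 = 21; strictly interior points = area - boundary/2 + 1 = 797; answer 797
Stage 3: Y2 = 797; w = -30; T(2) = 3*(7) - 2*(-30) = 81; iterating: T(2)=81, T(3)=229, T(4)=525, T(5)=1117, T(6)=2301, T(7)=4669, T(8)=9405; answer 9405

9405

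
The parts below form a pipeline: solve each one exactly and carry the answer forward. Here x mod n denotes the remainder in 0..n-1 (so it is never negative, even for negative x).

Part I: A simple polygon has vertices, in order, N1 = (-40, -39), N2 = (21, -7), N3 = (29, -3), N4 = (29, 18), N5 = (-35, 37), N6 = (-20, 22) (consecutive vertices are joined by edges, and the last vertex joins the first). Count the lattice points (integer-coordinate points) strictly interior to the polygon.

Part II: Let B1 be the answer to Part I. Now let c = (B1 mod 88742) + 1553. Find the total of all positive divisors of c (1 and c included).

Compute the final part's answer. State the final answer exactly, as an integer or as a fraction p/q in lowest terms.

Part I: cross terms: (-40*-7 - 21*-39)=1099, (21*-3 - 29*-7)=140, (29*18 - 29*-3)=609, (29*37 - -35*18)=1703, (-35*22 - -20*37)=-30, (-20*-39 - -40*22)=1660; twice the area = |5181| = 5181; area = 5181/2; boundary points = 1 + 4 + 21 + 1 + 15 + 1 = 43; strictly interior points = area - boundary/2 + 1 = 2570; answer 2570
Part II: B1 = 2570; c = 4123; 4123 = 7 * 19 * 31; sigma = (1 + 7) * (1 + 19) * (1 + 31) = 8 * 20 * 32 = 5120; answer 5120

5120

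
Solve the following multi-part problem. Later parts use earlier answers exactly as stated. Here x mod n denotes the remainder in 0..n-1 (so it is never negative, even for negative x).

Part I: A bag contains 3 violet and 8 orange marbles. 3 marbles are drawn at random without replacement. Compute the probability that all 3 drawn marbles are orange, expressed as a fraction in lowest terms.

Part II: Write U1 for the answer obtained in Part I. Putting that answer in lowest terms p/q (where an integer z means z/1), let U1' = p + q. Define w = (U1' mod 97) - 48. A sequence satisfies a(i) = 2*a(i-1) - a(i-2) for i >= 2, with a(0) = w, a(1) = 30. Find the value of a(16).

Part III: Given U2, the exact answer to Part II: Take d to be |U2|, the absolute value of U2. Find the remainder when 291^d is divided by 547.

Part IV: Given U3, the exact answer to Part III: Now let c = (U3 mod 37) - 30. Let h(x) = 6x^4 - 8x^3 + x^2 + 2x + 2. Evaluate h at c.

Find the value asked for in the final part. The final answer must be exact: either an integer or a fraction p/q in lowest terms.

Part I: total draws C(11,3) = 165; favorable C(8,3) = 56; P = 56/165; answer 56/165
Part II: U1 = 56/165; threaded value p + q = 221; w = -21; a(2) = 2*(30) - 1*(-21) = 81; iterating: a(2)=81, a(3)=132, a(4)=183, a(5)=234, a(6)=285, a(7)=336, a(8)=387, a(9)=438, a(10)=489, a(11)=540, a(12)=591, a(13)=642, a(14)=693, a(15)=744, a(16)=795; answer 795
Part III: U2 = 795; d = 795; squarings mod 547: 291^1=291, 291^2=443, 291^4=423, 291^8=60, 291^16=318, 291^32=476, 291^64=118, 291^128=249, 291^256=190, 291^512=545; 291^795 = 291^1 * 291^2 * 291^8 * 291^16 * 291^256 * 291^512 = 101 (mod 547); answer 101
Part IV: U3 = 101; c = -3; 6*(-3)^4 - 8*(-3)^3 + 1*(-3)^2 + 2*(-3)^1 + 2 = (486) + (216) + (9) + (-6) + (2) = 707; answer 707

707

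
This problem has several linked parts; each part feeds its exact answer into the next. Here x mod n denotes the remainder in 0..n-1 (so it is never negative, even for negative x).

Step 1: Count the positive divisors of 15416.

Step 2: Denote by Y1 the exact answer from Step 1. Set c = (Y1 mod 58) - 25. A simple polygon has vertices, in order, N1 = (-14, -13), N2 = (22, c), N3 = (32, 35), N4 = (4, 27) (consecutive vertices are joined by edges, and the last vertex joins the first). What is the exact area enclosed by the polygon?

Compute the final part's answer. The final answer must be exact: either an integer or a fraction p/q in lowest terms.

1260

Step 1: 15416 = 2^3 * 41 * 47; number of divisors = (3+1) * (1+1) * (1+1) = 16; answer 16
Step 2: Y1 = 16; c = -9; cross terms: (-14*-9 - 22*-13)=412, (22*35 - 32*-9)=1058, (32*27 - 4*35)=724, (4*-13 - -14*27)=326; twice the area = |2520| = 2520; area = 1260; answer 1260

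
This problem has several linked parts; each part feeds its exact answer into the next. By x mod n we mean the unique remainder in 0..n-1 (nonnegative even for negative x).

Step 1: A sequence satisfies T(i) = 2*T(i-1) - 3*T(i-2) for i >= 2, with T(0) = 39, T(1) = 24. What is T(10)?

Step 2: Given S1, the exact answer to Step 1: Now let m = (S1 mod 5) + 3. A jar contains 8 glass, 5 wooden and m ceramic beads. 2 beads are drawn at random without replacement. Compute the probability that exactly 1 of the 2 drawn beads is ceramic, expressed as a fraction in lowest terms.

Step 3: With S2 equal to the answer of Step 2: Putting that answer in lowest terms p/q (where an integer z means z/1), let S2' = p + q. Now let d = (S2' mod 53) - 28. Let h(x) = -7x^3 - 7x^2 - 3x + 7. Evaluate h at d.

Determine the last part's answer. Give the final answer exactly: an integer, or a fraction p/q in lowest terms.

Step 1: T(2) = 2*(24) - 3*(39) = -69; iterating: T(2)=-69, T(3)=-210, T(4)=-213, T(5)=204, T(6)=1047, T(7)=1482, T(8)=-177, T(9)=-4800, T(10)=-9069; answer -9069
Step 2: S1 = -9069; m = 4; total draws C(17,2) = 136; favorable C(4,1)*C(13,1) = 52; P = 13/34; answer 13/34
Step 3: S2 = 13/34; threaded value p + q = 47; d = 19; -7*(19)^3 - 7*(19)^2 - 3*(19)^1 + 7 = (-48013) + (-2527) + (-57) + (7) = -50590; answer -50590

-50590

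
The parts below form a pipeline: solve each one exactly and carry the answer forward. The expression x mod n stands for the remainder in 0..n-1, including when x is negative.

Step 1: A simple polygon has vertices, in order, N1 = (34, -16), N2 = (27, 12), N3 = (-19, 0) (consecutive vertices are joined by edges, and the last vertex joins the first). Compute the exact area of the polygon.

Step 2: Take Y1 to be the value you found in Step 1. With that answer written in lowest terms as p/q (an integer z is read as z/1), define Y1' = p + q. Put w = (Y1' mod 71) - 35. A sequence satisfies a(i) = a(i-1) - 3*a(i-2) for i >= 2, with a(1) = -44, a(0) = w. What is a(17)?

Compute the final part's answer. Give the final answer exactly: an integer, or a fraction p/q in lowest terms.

Step 1: cross terms: (34*12 - 27*-16)=840, (27*0 - -19*12)=228, (-19*-16 - 34*0)=304; twice the area = |1372| = 1372; area = 686; answer 686
Step 2: Y1 = 686; threaded value p + q = 687; w = 13; a(2) = 1*(-44) - 3*(13) = -83; iterating: a(2)=-83, a(3)=49, a(4)=298, a(5)=151, a(6)=-743, a(7)=-1196, a(8)=1033, a(9)=4621, a(10)=1522, a(11)=-12341, a(12)=-16907, a(13)=20116, a(14)=70837, a(15)=10489, a(16)=-202022, a(17)=-233489; answer -233489

-233489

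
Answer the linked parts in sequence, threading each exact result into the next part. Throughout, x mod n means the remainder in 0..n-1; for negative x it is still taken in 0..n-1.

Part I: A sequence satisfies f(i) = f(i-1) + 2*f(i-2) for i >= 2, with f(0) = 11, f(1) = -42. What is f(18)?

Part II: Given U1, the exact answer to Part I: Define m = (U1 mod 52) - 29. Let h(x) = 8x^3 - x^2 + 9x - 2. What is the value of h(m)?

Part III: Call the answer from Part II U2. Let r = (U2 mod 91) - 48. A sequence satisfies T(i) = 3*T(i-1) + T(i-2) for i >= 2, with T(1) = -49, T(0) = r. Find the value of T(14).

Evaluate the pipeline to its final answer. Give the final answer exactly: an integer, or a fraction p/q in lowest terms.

-283717969

Part I: f(2) = 1*(-42) + 2*(11) = -20; iterating: f(2)=-20, f(3)=-104, f(4)=-144, f(5)=-352, f(6)=-640, f(7)=-1344, f(8)=-2624, f(9)=-5312, f(10)=-10560, f(11)=-21184, f(12)=-42304, f(13)=-84672, f(14)=-169280, f(15)=-338624, f(16)=-677184, f(17)=-1354432, f(18)=-2708800; answer -2708800
Part II: U1 = -2708800; m = 7; 8*(7)^3 - 1*(7)^2 + 9*(7)^1 - 2 = (2744) + (-49) + (63) + (-2) = 2756; answer 2756
Part III: U2 = 2756; r = -22; T(2) = 3*(-49) + 1*(-22) = -169; iterating: T(2)=-169, T(3)=-556, T(4)=-1837, T(5)=-6067, T(6)=-20038, T(7)=-66181, T(8)=-218581, T(9)=-721924, T(10)=-2384353, T(11)=-7874983, T(12)=-26009302, T(13)=-85902889, T(14)=-283717969; answer -283717969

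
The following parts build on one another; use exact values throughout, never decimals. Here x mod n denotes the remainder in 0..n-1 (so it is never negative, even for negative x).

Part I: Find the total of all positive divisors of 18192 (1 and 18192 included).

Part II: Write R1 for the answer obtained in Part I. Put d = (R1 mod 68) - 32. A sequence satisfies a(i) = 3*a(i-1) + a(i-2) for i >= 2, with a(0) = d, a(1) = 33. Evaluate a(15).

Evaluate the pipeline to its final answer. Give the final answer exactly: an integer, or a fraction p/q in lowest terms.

718668426

Part I: 18192 = 2^4 * 3 * 379; sigma = (1 + 2 + 4 + 8 + 16) * (1 + 3) * (1 + 379) = 31 * 4 * 380 = 47120; answer 47120
Part II: R1 = 47120; d = 32; a(2) = 3*(33) + 1*(32) = 131; iterating: a(2)=131, a(3)=426, a(4)=1409, a(5)=4653, a(6)=15368, a(7)=50757, a(8)=167639, a(9)=553674, a(10)=1828661, a(11)=6039657, a(12)=19947632, a(13)=65882553, a(14)=217595291, a(15)=718668426; answer 718668426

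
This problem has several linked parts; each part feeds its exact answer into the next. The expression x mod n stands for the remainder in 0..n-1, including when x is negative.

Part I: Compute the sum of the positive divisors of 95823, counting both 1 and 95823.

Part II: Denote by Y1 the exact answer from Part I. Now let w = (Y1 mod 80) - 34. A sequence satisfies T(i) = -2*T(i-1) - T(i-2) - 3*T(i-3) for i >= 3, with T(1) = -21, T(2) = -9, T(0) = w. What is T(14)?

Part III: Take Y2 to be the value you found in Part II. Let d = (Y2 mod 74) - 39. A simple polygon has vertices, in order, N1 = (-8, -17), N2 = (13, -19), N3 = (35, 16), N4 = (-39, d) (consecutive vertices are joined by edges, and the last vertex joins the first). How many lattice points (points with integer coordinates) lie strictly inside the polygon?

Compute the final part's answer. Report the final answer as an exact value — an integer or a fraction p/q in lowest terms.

Part I: 95823 = 3^4 * 7 * 13^2; sigma = (1 + 3 + 9 + 27 + 81) * (1 + 7) * (1 + 13 + 169) = 121 * 8 * 183 = 177144; answer 177144
Part II: Y1 = 177144; w = -10; T(3) = -2*(-9) - 1*(-21) - 3*(-10) = 69; iterating: T(3)=69, T(4)=-66, T(5)=90, T(6)=-321, T(7)=750, T(8)=-1449, T(9)=3111, T(10)=-7023, T(11)=15282, T(12)=-32874, T(13)=71535, T(14)=-156042; answer -156042
Part III: Y2 = -156042; d = -15; cross terms: (-8*-19 - 13*-17)=373, (13*16 - 35*-19)=873, (35*-15 - -39*16)=99, (-39*-17 - -8*-15)=543; twice the area = |1888| = 1888; area = 944; boundary points = 1 + 1 + 1 + 1 = 4; strictly interior points = area - boundary/2 + 1 = 943; answer 943

943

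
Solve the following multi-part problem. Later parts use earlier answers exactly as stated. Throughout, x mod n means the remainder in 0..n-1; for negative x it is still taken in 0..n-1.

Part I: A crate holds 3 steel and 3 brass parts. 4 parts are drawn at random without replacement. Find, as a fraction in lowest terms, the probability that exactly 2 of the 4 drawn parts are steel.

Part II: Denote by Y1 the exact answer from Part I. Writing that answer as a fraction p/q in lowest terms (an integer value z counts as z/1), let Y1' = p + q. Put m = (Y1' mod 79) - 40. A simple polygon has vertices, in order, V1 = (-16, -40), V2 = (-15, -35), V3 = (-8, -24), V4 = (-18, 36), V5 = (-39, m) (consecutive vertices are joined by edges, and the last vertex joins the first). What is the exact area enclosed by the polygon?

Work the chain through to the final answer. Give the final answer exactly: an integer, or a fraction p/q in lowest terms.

1174

Part I: total draws C(6,4) = 15; favorable C(3,2)*C(3,2) = 9; P = 3/5; answer 3/5
Part II: Y1 = 3/5; threaded value p + q = 8; m = -32; cross terms: (-16*-35 - -15*-40)=-40, (-15*-24 - -8*-35)=80, (-8*36 - -18*-24)=-720, (-18*-32 - -39*36)=1980, (-39*-40 - -16*-32)=1048; twice the area = |2348| = 2348; area = 1174; answer 1174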